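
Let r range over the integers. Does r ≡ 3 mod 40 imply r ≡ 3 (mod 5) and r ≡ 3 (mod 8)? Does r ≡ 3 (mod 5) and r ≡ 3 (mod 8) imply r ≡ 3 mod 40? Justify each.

Both directions hold.

[⇒] Suppose r ≡ 3 (mod 40); write r = 40j + 3. Since 5 ∣ 40, reducing mod 5 gives r ≡ 3 (mod 5); since 8 ∣ 40, reducing mod 8 gives r ≡ 3 (mod 8).

[⇐] Conversely, if r ≡ 3 (mod 5) and r ≡ 3 (mod 8), then by the Chinese remainder theorem r ≡ 3 (mod 40). This is exactly r ≡ 3 (mod 40).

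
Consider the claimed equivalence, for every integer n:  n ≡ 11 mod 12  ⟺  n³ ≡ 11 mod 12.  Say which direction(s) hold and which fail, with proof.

Equivalent; both directions hold.

[⇒] Suppose n ≡ 11 mod 12. Write n = 12j + 11. Then (12j + 11)³ = 1728j³ + 4752j² + 4356j + 1331 = 12(144j³ + 396j² + 363j + 110) + 11, so n³ ≡ 11 (mod 12).

[⇐] Conversely, suppose n³ ≡ 11 (mod 12). The only residue r in {0, …, 11} with r³ ≡ 11 (mod 12) is r = 11, so n ≡ 11 (mod 12).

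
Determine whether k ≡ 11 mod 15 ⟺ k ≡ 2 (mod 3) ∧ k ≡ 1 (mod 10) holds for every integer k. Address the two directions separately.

[⇐] If k ≡ 2 (mod 3) and k ≡ 1 (mod 10), then by the Chinese remainder theorem k ≡ 11 (mod 30). Since 11 ≡ 11 (mod 15) and 15 ∣ 30, we get k ≡ 11 (mod 15).

[⇒] This fails: k = 26 gives 26 ≡ 11 (mod 15) but 26 ≡ 6 (mod 10), so the conjunction on the right does not hold.

(⇒) fails; (⇐) holds.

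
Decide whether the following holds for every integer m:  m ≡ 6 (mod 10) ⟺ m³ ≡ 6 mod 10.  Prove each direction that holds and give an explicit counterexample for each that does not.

Forward direction. Suppose m ≡ 6 (mod 10). Write m = 10j + 6. Then (10j + 6)³ = 1000j³ + 1800j² + 1080j + 216 = 10(100j³ + 180j² + 108j + 21) + 6, so m³ ≡ 6 (mod 10).

Converse. For the converse, argue contrapositively. If m ≢ 6 (mod 10), then m is congruent to one of 0, 1, 2, 3, 4, 5, 7, 8, 9 modulo 10, and these give m³ ≡ 0, 1, 8, 7, 4, 5, 3, 2, 9 respectively — never 6.

Both implications hold.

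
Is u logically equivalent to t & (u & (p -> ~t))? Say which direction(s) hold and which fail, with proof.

Forward direction. This fails. Under p = F, u = T, t = F, the left side is true but the right side is false.

Converse. Assume the antecedent. If p is true, the antecedent cannot hold. If p is false, the antecedent forces (p = F, u = T, t = T), and u holds there. Either way u holds.

Only the reverse direction holds.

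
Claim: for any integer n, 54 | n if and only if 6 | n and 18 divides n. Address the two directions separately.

(⇒) holds; (⇐) fails.

[⇐] This fails: take n = 18. Both 6 ∣ 18 and 18 ∣ 18, yet 18 is not a multiple of 54 (since 18 = 0·54 + 18), so 54 ∤ 18.

[⇒] If 54 ∣ n, write n = 54q. Since 54 = 9·6, n = 6·(9q), so 6 ∣ n; and since 54 = 3·18, n = 18·(3q), so 18 ∣ n.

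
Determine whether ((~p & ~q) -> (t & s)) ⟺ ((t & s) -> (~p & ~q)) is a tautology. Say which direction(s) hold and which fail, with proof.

(→) This fails. Under p = T, s = T, t = T, q = F, the left side is true but the right side is false.

(←) This fails. Under p = F, s = F, t = F, q = F, the left side is false but the right side is true.

Both directions fail.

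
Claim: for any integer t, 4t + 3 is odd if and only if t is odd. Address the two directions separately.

(⟹) This fails: take t = 6. Then 4t + 3 = 27, which is odd, yet t = 6 is even, not odd.

(⟸) Suppose t is odd. Since 4 is even, 4t is even for every t, so 4t + 3 has the same parity as 3, which is odd. Hence 4t + 3 is odd.

Not equivalent: only (⇐) holds.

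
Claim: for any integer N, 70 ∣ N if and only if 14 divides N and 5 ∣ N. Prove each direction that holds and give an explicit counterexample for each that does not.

The biconditional holds.

(→) If 70 ∣ N, write N = 70q. Since 70 = 5·14, N = 14·(5q), so 14 ∣ N; and since 70 = 14·5, N = 5·(14q), so 5 ∣ N.

(←) Suppose 14 ∣ N and 5 ∣ N. Any common multiple of 14 and 5 is a multiple of their lcm; here gcd(14, 5) = 1, so lcm(14, 5) = 14·5 = 70, so 70 ∣ N.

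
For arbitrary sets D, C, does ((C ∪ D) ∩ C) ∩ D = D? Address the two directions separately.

Only the forward inclusion holds.

(⟹) Let x ∈ ((C ∪ D) ∩ C) ∩ D. Then x ∈ D ∩ C, from which x ∈ D.

(⟸) This inclusion fails. Take D = {1}, C = ∅; then 1 ∈ D but 1 ∉ ((C ∪ D) ∩ C) ∩ D.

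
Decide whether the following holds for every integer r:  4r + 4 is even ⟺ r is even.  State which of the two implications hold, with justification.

(⇒) This fails: take r = 3. Then 4r + 4 = 16, which is even, yet r = 3 is odd, not even.

(⇐) Suppose r is even. Since 4 is even, 4r is even for every r, so 4r + 4 has the same parity as 4, which is even. Hence 4r + 4 is even.

(⇒) fails; (⇐) holds.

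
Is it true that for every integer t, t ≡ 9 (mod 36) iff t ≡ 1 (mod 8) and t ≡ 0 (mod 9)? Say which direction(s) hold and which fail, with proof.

Forward direction. This fails: t = 45 gives 45 ≡ 9 (mod 36) but 45 ≡ 5 (mod 8), so the conjunction on the right does not hold.

Converse. If t ≡ 1 (mod 8) and t ≡ 0 (mod 9), then by the Chinese remainder theorem t ≡ 9 (mod 72). Since 9 ≡ 9 (mod 36) and 36 ∣ 72, we get t ≡ 9 (mod 36).

The forward direction fails; the converse holds.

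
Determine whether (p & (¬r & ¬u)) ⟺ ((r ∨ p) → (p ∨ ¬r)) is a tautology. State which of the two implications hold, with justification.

(⟸) This fails. Under p = F, u = F, r = F, the left side is false but the right side is true.

(⟹) Assume the antecedent. If p is true, (r ∨ p) → (p ∨ ¬r) reduces to true regardless of the other variables. If p is false, the antecedent cannot hold. Either way (r ∨ p) → (p ∨ ¬r) holds.

Only the forward direction holds.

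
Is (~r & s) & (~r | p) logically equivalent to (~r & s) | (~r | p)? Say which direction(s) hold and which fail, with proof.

The forward direction holds; the converse fails.

[⇒] Assume the antecedent. If s is true, the antecedent forces (s = T, p = F, r = F) or (s = T, p = T, r = F), and (~r & s) | (~r | p) holds there. If s is false, the antecedent cannot hold. Either way (~r & s) | (~r | p) holds.

[⇐] This fails. Under s = F, p = F, r = F, the left side is false but the right side is true.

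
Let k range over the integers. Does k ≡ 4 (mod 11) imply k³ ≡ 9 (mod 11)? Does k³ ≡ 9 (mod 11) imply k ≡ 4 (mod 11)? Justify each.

Forward direction. Suppose k ≡ 4 (mod 11). Write k = 11j + 4. Then (11j + 4)³ = 1331j³ + 1452j² + 528j + 64 = 11(121j³ + 132j² + 48j + 5) + 9, so k³ ≡ 9 (mod 11).

Converse. Suppose k³ ≡ 9 (mod 11). The only residue r in {0, …, 10} with r³ ≡ 9 (mod 11) is r = 4, so k ≡ 4 (mod 11).

Equivalent; both directions hold.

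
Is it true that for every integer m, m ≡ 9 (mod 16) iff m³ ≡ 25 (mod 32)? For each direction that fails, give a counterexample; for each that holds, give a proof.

Converse. The residues r modulo 32 with r³ ≡ 25 (mod 32) are exactly {9}, and each is ≡ 9 (mod 16).

Forward direction. This fails: take m = 25. Then 25 ≡ 9 (mod 16), but 25³ = 15625 ≡ 9 (mod 32), not 25.

(⇒) fails; (⇐) holds.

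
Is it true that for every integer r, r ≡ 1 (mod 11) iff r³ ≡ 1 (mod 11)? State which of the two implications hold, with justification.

[⇒] Suppose r ≡ 1 (mod 11). Write r = 11j + 1. Then (11j + 1)³ = 1331j³ + 363j² + 33j + 1 = 11(121j³ + 33j² + 3j) + 1, so r³ ≡ 1 (mod 11).

[⇐] For the converse, argue contrapositively. If r ≢ 1 (mod 11), then r is congruent to one of 0, 2, 3, 4, 5, 6, 7, 8, 9, 10 modulo 11, and these give r³ ≡ 0, 8, 5, 9, 4, 7, 2, 6, 3, 10 respectively — never 1.

Both implications hold.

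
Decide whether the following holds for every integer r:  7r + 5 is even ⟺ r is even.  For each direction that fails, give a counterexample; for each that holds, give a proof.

(⇒) This fails: r = 7 gives 7r + 5 = 54, which is even, but 7 is odd, not even.

(⇐) This also fails: r = 6 is even, but 7r + 5 = 47 is odd, not even.

Neither implication holds.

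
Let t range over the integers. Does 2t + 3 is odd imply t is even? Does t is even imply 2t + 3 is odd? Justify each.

(→) This fails: take t = 7. Then 2t + 3 = 17, which is odd, yet t = 7 is odd, not even.

(←) Suppose t is even. Since 2 is even, 2t is even for every t, so 2t + 3 has the same parity as 3, which is odd. Hence 2t + 3 is odd.

Only the reverse direction holds.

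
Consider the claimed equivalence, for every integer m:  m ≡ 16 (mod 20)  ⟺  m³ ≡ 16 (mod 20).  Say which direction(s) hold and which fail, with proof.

The forward direction holds; the converse fails.

Converse. This fails: take m = 6. Then 6³ = 216 ≡ 16 (mod 20), yet 6 ≡ 6 (mod 20), not 16.

Forward direction. Suppose m ≡ 16 (mod 20). Write m = 20j + 16. Then (20j + 16)³ = 8000j³ + 19200j² + 15360j + 4096 = 20(400j³ + 960j² + 768j + 204) + 16, so m³ ≡ 16 (mod 20).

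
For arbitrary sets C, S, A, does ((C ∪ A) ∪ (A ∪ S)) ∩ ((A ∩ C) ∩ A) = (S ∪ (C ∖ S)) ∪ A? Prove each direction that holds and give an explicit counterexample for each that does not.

Only the forward inclusion holds.

(⊆) Let x ∈ ((C ∪ A) ∪ (A ∪ S)) ∩ ((A ∩ C) ∩ A). Then either x ∈ C ∩ A and x ∉ S; or x ∈ C ∩ S ∩ A. In each case x ∈ (S ∪ (C ∖ S)) ∪ A, so ((C ∪ A) ∪ (A ∪ S)) ∩ ((A ∩ C) ∩ A) ⊆ (S ∪ (C ∖ S)) ∪ A.

(⊇) This inclusion fails. Take C = {1}, S = ∅, A = ∅; then 1 ∈ (S ∪ (C ∖ S)) ∪ A but 1 ∉ ((C ∪ A) ∪ (A ∪ S)) ∩ ((A ∩ C) ∩ A).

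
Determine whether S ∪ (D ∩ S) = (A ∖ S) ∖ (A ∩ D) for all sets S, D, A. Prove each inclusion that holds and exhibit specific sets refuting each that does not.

(⟹) This inclusion fails. Take S = {1}, D = ∅, A = ∅; then 1 ∈ S ∪ (D ∩ S) but 1 ∉ (A ∖ S) ∖ (A ∩ D).

(⟸) This inclusion fails. Take S = ∅, D = ∅, A = {1}; then 1 ∈ (A ∖ S) ∖ (A ∩ D) but 1 ∉ S ∪ (D ∩ S).

(⊆) fails and (⊇) fails.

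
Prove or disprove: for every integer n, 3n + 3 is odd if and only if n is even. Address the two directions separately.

Forward direction. Suppose 3n + 3 is odd. Since 3 is odd, 3n and n have the same parity, so 3n + 3 ≡ n + 3 (mod 2). As 3 is odd, 3n + 3 is odd exactly when n is even. Thus n is even.

Converse. Suppose n is even; write n = 2j. Then 3n + 3 = 3·(2j) + 3 = 2·3j + 3, which is odd.

The biconditional holds.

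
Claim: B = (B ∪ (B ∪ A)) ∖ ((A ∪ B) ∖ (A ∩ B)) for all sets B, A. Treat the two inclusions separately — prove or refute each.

(⊆) This inclusion fails. Take B = {1}, A = ∅; then 1 ∈ B but 1 ∉ (B ∪ (B ∪ A)) ∖ ((A ∪ B) ∖ (A ∩ B)).

(⊇) Let x ∈ (B ∪ (B ∪ A)) ∖ ((A ∪ B) ∖ (A ∩ B)). Then x ∈ B ∩ A, from which x ∈ B.

Only the reverse inclusion holds.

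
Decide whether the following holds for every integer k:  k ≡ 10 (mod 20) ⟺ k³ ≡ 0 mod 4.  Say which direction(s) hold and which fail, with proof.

(⟹) Suppose k ≡ 10 (mod 20). Then k³ ≡ 10³ = 1000 (mod 20), and since 4 ∣ 20, also k³ ≡ 0 (mod 4).

(⟸) This fails: take k = 0. Then 0³ = 0 ≡ 0 (mod 4), yet 0 ≡ 0 (mod 20), not 10.

Not equivalent: only (⇒) holds.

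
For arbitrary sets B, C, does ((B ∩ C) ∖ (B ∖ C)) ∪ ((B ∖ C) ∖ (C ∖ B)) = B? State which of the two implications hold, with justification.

The two sets are equal.

Reverse inclusion. Let x ∈ B. Then either x ∈ B and x ∉ C; or x ∈ B ∩ C. In each case x ∈ ((B ∩ C) ∖ (B ∖ C)) ∪ ((B ∖ C) ∖ (C ∖ B)), so B ⊆ ((B ∩ C) ∖ (B ∖ C)) ∪ ((B ∖ C) ∖ (C ∖ B)).

Forward inclusion. Let x ∈ ((B ∩ C) ∖ (B ∖ C)) ∪ ((B ∖ C) ∖ (C ∖ B)). Then either x ∈ B and x ∉ C; or x ∈ B ∩ C. In each case x ∈ B, so ((B ∩ C) ∖ (B ∖ C)) ∪ ((B ∖ C) ∖ (C ∖ B)) ⊆ B.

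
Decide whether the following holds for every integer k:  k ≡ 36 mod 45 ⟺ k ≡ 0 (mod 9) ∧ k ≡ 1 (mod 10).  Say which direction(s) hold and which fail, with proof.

(→) This fails: k = 36 gives 36 ≡ 36 (mod 45) but 36 ≡ 6 (mod 10), so the conjunction on the right does not hold.

(←) Conversely, if k ≡ 0 (mod 9) and k ≡ 1 (mod 10), then by the Chinese remainder theorem k ≡ 81 (mod 90). Since 81 ≡ 36 (mod 45) and 45 ∣ 90, we get k ≡ 36 (mod 45).

The forward direction fails; the converse holds.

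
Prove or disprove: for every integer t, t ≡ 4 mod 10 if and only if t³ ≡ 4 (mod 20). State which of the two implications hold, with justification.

The biconditional holds.

(⟹) Suppose t ≡ 4 (mod 10). Working modulo 20, t ∈ {4, 14}; for each such r, r³ ≡ 4 (mod 20).

(⟸) Conversely, the residues r modulo 20 with r³ ≡ 4 (mod 20) are exactly {4, 14}, and each is ≡ 4 (mod 10).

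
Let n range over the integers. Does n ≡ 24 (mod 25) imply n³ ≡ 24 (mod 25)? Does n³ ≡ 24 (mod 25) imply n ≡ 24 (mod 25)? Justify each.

Equivalent; both directions hold.

Forward direction. Suppose n ≡ 24 (mod 25). Write n = 25j + 24. Then (25j + 24)³ = 15625j³ + 45000j² + 43200j + 13824 = 25(625j³ + 1800j² + 1728j + 552) + 24, so n³ ≡ 24 (mod 25).

Converse. Suppose n³ ≡ 24 (mod 25). The only residue r in {0, …, 24} with r³ ≡ 24 (mod 25) is r = 24, so n ≡ 24 (mod 25).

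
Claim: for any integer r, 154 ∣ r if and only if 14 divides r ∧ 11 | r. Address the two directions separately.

Both implications hold.

Converse. Suppose 14 ∣ r and 11 ∣ r. Any common multiple of 14 and 11 is a multiple of their lcm; here gcd(14, 11) = 1, so lcm(14, 11) = 14·11 = 154, so 154 ∣ r.

Forward direction. If 154 ∣ r, write r = 154q. Since 154 = 11·14, r = 14·(11q), so 14 ∣ r; and since 154 = 14·11, r = 11·(14q), so 11 ∣ r.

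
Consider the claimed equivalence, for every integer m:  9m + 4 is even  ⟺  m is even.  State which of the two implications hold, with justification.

Equivalent; both directions hold.

Forward direction. Suppose 9m + 4 is even. Since 9 is odd, 9m and m have the same parity, so 9m + 4 ≡ m + 4 (mod 2). As 4 is even, 9m + 4 is even exactly when m is even. Thus m is even.

Converse. Suppose m is even; write m = 2j. Then 9m + 4 = 9·(2j) + 4 = 2·9j + 4, which is even.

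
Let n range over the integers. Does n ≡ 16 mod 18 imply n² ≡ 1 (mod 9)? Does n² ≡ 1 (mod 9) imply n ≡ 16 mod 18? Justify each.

Forward direction. This fails: take n = 16. Then 16 ≡ 16 (mod 18), but 16² = 256 ≡ 4 (mod 9), not 1.

Converse. This fails: take n = 1. Then 1² = 1 ≡ 1 (mod 9), yet 1 ≡ 1 (mod 18), not 16.

Neither implication holds.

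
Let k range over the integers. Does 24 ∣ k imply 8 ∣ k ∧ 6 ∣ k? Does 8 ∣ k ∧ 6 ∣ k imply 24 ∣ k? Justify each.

Both implications hold.

Forward direction. If 24 ∣ k, write k = 24q. Since 24 = 3·8, k = 8·(3q), so 8 ∣ k; and since 24 = 4·6, k = 6·(4q), so 6 ∣ k.

Converse. Suppose 8 ∣ k and 6 ∣ k. Any common multiple of 8 and 6 is a multiple of their lcm; here lcm(8, 6) = 8·6/gcd(8, 6) = 48/2 = 24, so 24 ∣ k.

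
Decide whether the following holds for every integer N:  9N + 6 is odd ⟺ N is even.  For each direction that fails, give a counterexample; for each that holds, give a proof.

Both directions fail.

(⇒) This fails: N = 7 gives 9N + 6 = 69, which is odd, but 7 is odd, not even.

(⇐) This also fails: N = 4 is even, but 9N + 6 = 42 is even, not odd.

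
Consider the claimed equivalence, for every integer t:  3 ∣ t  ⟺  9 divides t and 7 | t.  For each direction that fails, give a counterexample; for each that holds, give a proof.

(←) Suppose 9 ∣ t and 7 ∣ t. Any common multiple of 9 and 7 is a multiple of their lcm; here gcd(9, 7) = 1, so lcm(9, 7) = 9·7 = 63, so 63 ∣ t. Since 3 ∣ 63, it follows that 3 ∣ t.

(→) This fails: take t = 3. Certainly 3 ∣ 3, but 9 ∤ 3.

The forward direction fails; the converse holds.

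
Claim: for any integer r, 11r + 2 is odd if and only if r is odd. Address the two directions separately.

Both directions hold.

Forward direction. Suppose 11r + 2 is odd. Since 11 is odd, 11r and r have the same parity, so 11r + 2 ≡ r + 2 (mod 2). As 2 is even, 11r + 2 is odd exactly when r is odd. Thus r is odd.

Converse. Suppose r is odd; write r = 2j + 1. Then 11r + 2 = 11·(2j + 1) + 2 = 2·11j + 13, which is odd.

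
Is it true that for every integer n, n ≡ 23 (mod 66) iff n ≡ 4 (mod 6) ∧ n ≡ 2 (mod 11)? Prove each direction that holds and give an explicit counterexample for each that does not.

Neither direction holds.

(⟹) This fails: n = 23 gives 23 ≡ 23 (mod 66) but 23 ≡ 5 (mod 6), so the conjunction on the right does not hold.

(⟸) This fails: n = 46 satisfies both congruences on the right (46 ≡ 4 mod 6 and 46 ≡ 2 mod 11) yet 46 ≡ 46 (mod 66), not 23.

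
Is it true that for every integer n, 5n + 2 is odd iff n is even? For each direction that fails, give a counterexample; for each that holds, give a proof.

Both directions fail.

(⇒) This fails: n = 3 gives 5n + 2 = 17, which is odd, but 3 is odd, not even.

(⇐) This also fails: n = 0 is even, but 5n + 2 = 2 is even, not odd.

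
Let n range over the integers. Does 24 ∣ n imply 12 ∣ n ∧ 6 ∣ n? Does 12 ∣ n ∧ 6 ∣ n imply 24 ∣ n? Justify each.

The forward direction holds; the converse fails.

(←) This fails: take n = 12. Both 12 ∣ 12 and 6 ∣ 12, yet 12 is not a multiple of 24 (since 12 = 0·24 + 12), so 24 ∤ 12.

(→) If 24 ∣ n, write n = 24q. Since 24 = 2·12, n = 12·(2q), so 12 ∣ n; and since 24 = 4·6, n = 6·(4q), so 6 ∣ n.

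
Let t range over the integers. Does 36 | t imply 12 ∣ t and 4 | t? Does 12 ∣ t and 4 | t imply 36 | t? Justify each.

Only the forward implication holds.

Forward direction. If 36 ∣ t, write t = 36q. Since 36 = 3·12, t = 12·(3q), so 12 ∣ t; and since 36 = 9·4, t = 4·(9q), so 4 ∣ t.

Converse. This fails: take t = 12. Both 12 ∣ 12 and 4 ∣ 12, yet 12 is not a multiple of 36 (since 12 = 0·36 + 12), so 36 ∤ 12.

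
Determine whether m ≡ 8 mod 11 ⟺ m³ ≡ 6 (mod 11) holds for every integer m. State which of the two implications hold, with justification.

Equivalent; both directions hold.

(→) Suppose m ≡ 8 mod 11. Write m = 11j + 8. Then (11j + 8)³ = 1331j³ + 2904j² + 2112j + 512 = 11(121j³ + 264j² + 192j + 46) + 6, so m³ ≡ 6 (mod 11).

(←) For the converse, argue contrapositively. If m ≢ 8 (mod 11), then m is congruent to one of 0, 1, 2, 3, 4, 5, 6, 7, 9, 10 modulo 11, and these give m³ ≡ 0, 1, 8, 5, 9, 4, 7, 2, 3, 10 respectively — never 6.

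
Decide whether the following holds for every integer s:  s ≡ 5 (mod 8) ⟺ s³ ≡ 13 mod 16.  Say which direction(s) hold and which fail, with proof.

[⇐] The residues r modulo 16 with r³ ≡ 13 (mod 16) are exactly {5}, and each is ≡ 5 (mod 8).

[⇒] This fails: take s = 13. Then 13 ≡ 5 (mod 8), but 13³ = 2197 ≡ 5 (mod 16), not 13.

(⇒) fails; (⇐) holds.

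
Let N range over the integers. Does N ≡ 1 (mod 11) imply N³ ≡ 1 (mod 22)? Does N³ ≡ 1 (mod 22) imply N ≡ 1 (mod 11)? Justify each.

Only the converse holds.

Forward direction. This fails: take N = 12. Then 12 ≡ 1 (mod 11), but 12³ = 1728 ≡ 12 (mod 22), not 1.

Converse. The residues r modulo 22 with r³ ≡ 1 (mod 22) are exactly {1}, and each is ≡ 1 (mod 11).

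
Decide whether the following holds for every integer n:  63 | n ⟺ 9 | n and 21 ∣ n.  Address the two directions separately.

The biconditional holds.

[⇒] If 63 ∣ n, write n = 63q. Since 63 = 7·9, n = 9·(7q), so 9 ∣ n; and since 63 = 3·21, n = 21·(3q), so 21 ∣ n.

[⇐] Suppose 9 ∣ n and 21 ∣ n. Any common multiple of 9 and 21 is a multiple of their lcm; here lcm(9, 21) = 9·21/gcd(9, 21) = 189/3 = 63, so 63 ∣ n.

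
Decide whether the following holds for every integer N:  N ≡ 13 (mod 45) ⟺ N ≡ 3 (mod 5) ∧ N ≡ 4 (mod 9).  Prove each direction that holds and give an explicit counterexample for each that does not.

Converse. If N ≡ 3 (mod 5) and N ≡ 4 (mod 9), then by the Chinese remainder theorem N ≡ 13 (mod 45). This is exactly N ≡ 13 (mod 45).

Forward direction. Suppose N ≡ 13 (mod 45); write N = 45j + 13. Since 5 ∣ 45, reducing mod 5 gives N ≡ 13 ≡ 3 (mod 5); since 9 ∣ 45, reducing mod 9 gives N ≡ 13 ≡ 4 (mod 9).

Equivalent; both directions hold.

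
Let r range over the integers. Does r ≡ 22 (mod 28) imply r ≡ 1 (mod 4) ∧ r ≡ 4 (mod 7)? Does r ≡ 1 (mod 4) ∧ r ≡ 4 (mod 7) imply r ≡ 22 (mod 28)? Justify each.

[⇒] This fails: r = 22 gives 22 ≡ 22 (mod 28) but 22 ≡ 2 (mod 4), so the conjunction on the right does not hold.

[⇐] This fails: r = 25 satisfies both congruences on the right (25 ≡ 1 mod 4 and 25 ≡ 4 mod 7) yet 25 ≡ 25 (mod 28), not 22.

Neither direction holds.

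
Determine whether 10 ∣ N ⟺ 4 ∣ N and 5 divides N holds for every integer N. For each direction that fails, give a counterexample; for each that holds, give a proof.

Forward direction. This fails: take N = 10. Certainly 10 ∣ 10, but 4 ∤ 10.

Converse. Suppose 4 ∣ N and 5 ∣ N. Any common multiple of 4 and 5 is a multiple of their lcm; here gcd(4, 5) = 1, so lcm(4, 5) = 4·5 = 20, so 20 ∣ N. Since 10 ∣ 20, it follows that 10 ∣ N.

Only the converse holds.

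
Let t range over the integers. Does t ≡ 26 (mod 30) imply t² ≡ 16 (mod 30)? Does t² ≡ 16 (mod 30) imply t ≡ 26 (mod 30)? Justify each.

The forward direction holds; the converse fails.

(→) Suppose t ≡ 26 (mod 30). Write t = 30j + 26. Then (30j + 26)² = 900j² + 1560j + 676 = 30(30j² + 52j + 22) + 16, so t² ≡ 16 (mod 30).

(←) This fails: take t = 4. Then 4² = 16 ≡ 16 (mod 30), yet 4 ≡ 4 (mod 30), not 26.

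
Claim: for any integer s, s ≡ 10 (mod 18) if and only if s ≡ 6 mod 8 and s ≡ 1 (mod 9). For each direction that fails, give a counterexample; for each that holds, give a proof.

(←) If s ≡ 6 (mod 8) and s ≡ 1 (mod 9), then by the Chinese remainder theorem s ≡ 46 (mod 72). Since 46 ≡ 10 (mod 18) and 18 ∣ 72, we get s ≡ 10 (mod 18).

(→) This fails: s = 64 gives 64 ≡ 10 (mod 18) but 64 ≡ 0 (mod 8), so the conjunction on the right does not hold.

Only the reverse direction holds.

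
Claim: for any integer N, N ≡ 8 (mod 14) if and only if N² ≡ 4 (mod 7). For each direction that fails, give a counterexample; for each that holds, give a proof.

(→) This fails: take N = 8. Then 8 ≡ 8 (mod 14), but 8² = 64 ≡ 1 (mod 7), not 4.

(←) This fails: take N = 2. Then 2² = 4 ≡ 4 (mod 7), yet 2 ≡ 2 (mod 14), not 8.

Neither implication holds.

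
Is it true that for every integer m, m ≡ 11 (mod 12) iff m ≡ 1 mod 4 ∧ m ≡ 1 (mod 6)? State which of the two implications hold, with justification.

Neither implication holds.

Forward direction. This fails: m = 11 gives 11 ≡ 11 (mod 12) but 11 ≡ 3 (mod 4), so the conjunction on the right does not hold.

Converse. This fails: m = 1 satisfies both congruences on the right (1 ≡ 1 mod 4 and 1 ≡ 1 mod 6) yet 1 ≡ 1 (mod 12), not 11.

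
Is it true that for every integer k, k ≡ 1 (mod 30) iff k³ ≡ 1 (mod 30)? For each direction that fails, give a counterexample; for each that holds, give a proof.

Both directions hold; the statement is true.

(⇒) Suppose k ≡ 1 (mod 30). Write k = 30j + 1. Then (30j + 1)³ = 27000j³ + 2700j² + 90j + 1 = 30(900j³ + 90j² + 3j) + 1, so k³ ≡ 1 (mod 30).

(⇐) Conversely, suppose k³ ≡ 1 (mod 30). The only residue r in {0, …, 29} with r³ ≡ 1 (mod 30) is r = 1, so k ≡ 1 (mod 30).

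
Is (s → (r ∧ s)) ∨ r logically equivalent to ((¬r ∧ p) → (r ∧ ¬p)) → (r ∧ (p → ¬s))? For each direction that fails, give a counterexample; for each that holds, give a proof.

Both directions fail.

Forward direction. This fails. Under r = F, s = F, p = F, the left side is true but the right side is false.

Converse. This fails. Under r = F, s = T, p = T, the left side is false but the right side is true.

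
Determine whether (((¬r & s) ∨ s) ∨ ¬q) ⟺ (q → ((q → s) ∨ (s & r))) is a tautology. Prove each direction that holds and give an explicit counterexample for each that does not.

Equivalent; both directions hold.

[⇒] Assume the antecedent. If q is true, the antecedent forces (q = T, s = T, r = F) or (q = T, s = T, r = T), and q → ((q → s) ∨ (s & r)) holds there. If q is false, q → ((q → s) ∨ (s & r)) reduces to true regardless of the other variables. Either way q → ((q → s) ∨ (s & r)) holds.

[⇐] Assume the antecedent. If q is true, the antecedent forces (q = T, s = T, r = F) or (q = T, s = T, r = T), and ((¬r & s) ∨ s) ∨ ¬q holds there. If q is false, ((¬r & s) ∨ s) ∨ ¬q reduces to true regardless of the other variables. Either way ((¬r & s) ∨ s) ∨ ¬q holds.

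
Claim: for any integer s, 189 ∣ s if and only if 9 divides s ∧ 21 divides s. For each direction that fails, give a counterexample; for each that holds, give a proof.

Not equivalent: only (⇒) holds.

(⟹) If 189 ∣ s, write s = 189q. Since 189 = 21·9, s = 9·(21q), so 9 ∣ s; and since 189 = 9·21, s = 21·(9q), so 21 ∣ s.

(⟸) This fails: take s = 63. Both 9 ∣ 63 and 21 ∣ 63, yet 63 is not a multiple of 189 (since 63 = 0·189 + 63), so 189 ∤ 63.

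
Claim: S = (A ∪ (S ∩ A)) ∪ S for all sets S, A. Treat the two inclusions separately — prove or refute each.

(⊆) Let x ∈ S. Then either x ∈ S and x ∉ A; or x ∈ S ∩ A. In each case x ∈ (A ∪ (S ∩ A)) ∪ S, so S ⊆ (A ∪ (S ∩ A)) ∪ S.

(⊇) This inclusion fails. Take S = ∅, A = {1}; then 1 ∈ (A ∪ (S ∩ A)) ∪ S but 1 ∉ S.

(⊆) holds; (⊇) fails.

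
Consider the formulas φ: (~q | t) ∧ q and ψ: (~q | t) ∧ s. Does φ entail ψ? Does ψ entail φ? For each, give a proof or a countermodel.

Neither direction holds.

[⇒] This fails. Under s = F, q = T, t = T, the left side is true but the right side is false.

[⇐] This fails. Under s = T, q = F, t = F, the left side is false but the right side is true.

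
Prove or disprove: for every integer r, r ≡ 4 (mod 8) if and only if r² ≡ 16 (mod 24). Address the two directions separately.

Forward direction. This fails: take r = 12. Then 12 ≡ 4 (mod 8), but 12² = 144 ≡ 0 (mod 24), not 16.

Converse. This fails: take r = 8. Then 8² = 64 ≡ 16 (mod 24), yet 8 ≡ 0 (mod 8), not 4.

Both directions fail.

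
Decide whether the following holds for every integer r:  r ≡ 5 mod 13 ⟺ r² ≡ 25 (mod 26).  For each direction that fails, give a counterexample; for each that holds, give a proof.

(⟹) This fails: take r = 18. Then 18 ≡ 5 (mod 13), but 18² = 324 ≡ 12 (mod 26), not 25.

(⟸) This fails: take r = 21. Then 21² = 441 ≡ 25 (mod 26), yet 21 ≡ 8 (mod 13), not 5.

Neither direction holds.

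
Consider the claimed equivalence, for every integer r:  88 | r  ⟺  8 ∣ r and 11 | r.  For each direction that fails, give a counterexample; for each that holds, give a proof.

Converse. Suppose 8 ∣ r and 11 ∣ r. Any common multiple of 8 and 11 is a multiple of their lcm; here gcd(8, 11) = 1, so lcm(8, 11) = 8·11 = 88, so 88 ∣ r.

Forward direction. If 88 ∣ r, write r = 88q. Since 88 = 11·8, r = 8·(11q), so 8 ∣ r; and since 88 = 8·11, r = 11·(8q), so 11 ∣ r.

Both directions hold; the statement is true.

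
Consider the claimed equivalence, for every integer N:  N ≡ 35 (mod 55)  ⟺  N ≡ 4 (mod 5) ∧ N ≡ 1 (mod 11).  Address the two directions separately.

Forward direction. This fails: N = 35 gives 35 ≡ 35 (mod 55) but 35 ≡ 0 (mod 5), so the conjunction on the right does not hold.

Converse. This fails: N = 34 satisfies both congruences on the right (34 ≡ 4 mod 5 and 34 ≡ 1 mod 11) yet 34 ≡ 34 (mod 55), not 35.

(⇒) fails and (⇐) fails.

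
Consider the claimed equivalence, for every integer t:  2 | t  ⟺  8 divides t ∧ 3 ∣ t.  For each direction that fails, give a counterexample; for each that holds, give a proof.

The forward direction fails; the converse holds.

(⇐) Suppose 8 ∣ t and 3 ∣ t. Any common multiple of 8 and 3 is a multiple of their lcm; here gcd(8, 3) = 1, so lcm(8, 3) = 8·3 = 24, so 24 ∣ t. Since 2 ∣ 24, it follows that 2 ∣ t.

(⇒) This fails: take t = 2. Certainly 2 ∣ 2, but 8 ∤ 2.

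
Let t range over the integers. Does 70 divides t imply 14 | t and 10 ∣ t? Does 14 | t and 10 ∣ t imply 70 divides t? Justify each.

Converse. Suppose 14 ∣ t and 10 ∣ t. Any common multiple of 14 and 10 is a multiple of their lcm; here lcm(14, 10) = 14·10/gcd(14, 10) = 140/2 = 70, so 70 ∣ t.

Forward direction. If 70 ∣ t, write t = 70q. Since 70 = 5·14, t = 14·(5q), so 14 ∣ t; and since 70 = 7·10, t = 10·(7q), so 10 ∣ t.

Equivalent; both directions hold.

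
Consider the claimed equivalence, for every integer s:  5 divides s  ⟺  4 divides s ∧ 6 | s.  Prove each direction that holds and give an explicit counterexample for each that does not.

Neither direction holds.

[⇒] This fails: take s = 5. Certainly 5 ∣ 5, but 4 ∤ 5.

[⇐] This fails: take s = 12. Both 4 ∣ 12 and 6 ∣ 12, yet 12 is not a multiple of 5 (since 12 = 2·5 + 2), so 5 ∤ 12.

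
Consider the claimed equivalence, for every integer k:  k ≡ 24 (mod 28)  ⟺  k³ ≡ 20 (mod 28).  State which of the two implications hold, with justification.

(→) Suppose k ≡ 24 (mod 28). Write k = 28j + 24. Then (28j + 24)³ = 21952j³ + 56448j² + 48384j + 13824 = 28(784j³ + 2016j² + 1728j + 493) + 20, so k³ ≡ 20 (mod 28).

(←) This fails: take k = 6. Then 6³ = 216 ≡ 20 (mod 28), yet 6 ≡ 6 (mod 28), not 24.

The forward direction holds; the converse fails.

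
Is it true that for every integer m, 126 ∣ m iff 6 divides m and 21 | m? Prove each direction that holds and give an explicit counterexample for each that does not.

(⟸) This fails: take m = 42. Both 6 ∣ 42 and 21 ∣ 42, yet 42 is not a multiple of 126 (since 42 = 0·126 + 42), so 126 ∤ 42.

(⟹) If 126 ∣ m, write m = 126q. Since 126 = 21·6, m = 6·(21q), so 6 ∣ m; and since 126 = 6·21, m = 21·(6q), so 21 ∣ m.

(⇒) holds; (⇐) fails.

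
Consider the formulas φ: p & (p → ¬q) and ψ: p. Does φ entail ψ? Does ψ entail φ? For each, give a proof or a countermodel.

Only the forward direction holds.

(→) Assume the antecedent. If p is true, p reduces to true regardless of the other variables. If p is false, the antecedent cannot hold. Either way p holds.

(←) This fails. Under p = T, q = T, the left side is false but the right side is true.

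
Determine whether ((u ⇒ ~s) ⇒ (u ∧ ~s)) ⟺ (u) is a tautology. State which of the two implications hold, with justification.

Both directions hold; the statement is true.

(→) Assume the antecedent. If u is true, u reduces to true regardless of the other variables. If u is false, the antecedent cannot hold. Either way u holds.

(←) Assume the antecedent. If u is true, (u ⇒ ~s) ⇒ (u ∧ ~s) reduces to true regardless of the other variables. If u is false, the antecedent cannot hold. Either way (u ⇒ ~s) ⇒ (u ∧ ~s) holds.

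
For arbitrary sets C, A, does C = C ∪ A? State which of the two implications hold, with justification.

(⟹) Let x ∈ C. Then either x ∈ C and x ∉ A; or x ∈ C ∩ A. In each case x ∈ C ∪ A, so C ⊆ C ∪ A.

(⟸) This inclusion fails. Take C = ∅, A = {1}; then 1 ∈ C ∪ A but 1 ∉ C.

(⊆) holds; (⊇) fails.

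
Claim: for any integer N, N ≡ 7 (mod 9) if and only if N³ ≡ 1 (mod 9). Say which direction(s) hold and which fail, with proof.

(⇒) Suppose N ≡ 7 (mod 9). Write N = 9j + 7. Then (9j + 7)³ = 729j³ + 1701j² + 1323j + 343 = 9(81j³ + 189j² + 147j + 38) + 1, so N³ ≡ 1 (mod 9).

(⇐) This fails: take N = 1. Then 1³ = 1 ≡ 1 (mod 9), yet 1 ≡ 1 (mod 9), not 7.

Only the forward implication holds.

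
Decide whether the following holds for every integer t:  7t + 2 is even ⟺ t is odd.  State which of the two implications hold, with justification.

[⇒] This fails: t = 0 gives 7t + 2 = 2, which is even, but 0 is even, not odd.

[⇐] This also fails: t = 7 is odd, but 7t + 2 = 51 is odd, not even.

(⇒) fails and (⇐) fails.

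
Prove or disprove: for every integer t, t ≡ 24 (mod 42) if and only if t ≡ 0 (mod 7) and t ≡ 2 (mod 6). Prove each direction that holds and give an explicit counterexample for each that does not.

(⟹) This fails: t = 24 gives 24 ≡ 24 (mod 42) but 24 ≡ 3 (mod 7), so the conjunction on the right does not hold.

(⟸) This fails: t = 14 satisfies both congruences on the right (14 ≡ 0 mod 7 and 14 ≡ 2 mod 6) yet 14 ≡ 14 (mod 42), not 24.

(⇒) fails and (⇐) fails.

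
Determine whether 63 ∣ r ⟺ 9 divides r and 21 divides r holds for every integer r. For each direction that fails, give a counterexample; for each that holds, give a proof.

(⟹) If 63 ∣ r, write r = 63q. Since 63 = 7·9, r = 9·(7q), so 9 ∣ r; and since 63 = 3·21, r = 21·(3q), so 21 ∣ r.

(⟸) Suppose 9 ∣ r and 21 ∣ r. Any common multiple of 9 and 21 is a multiple of their lcm; here lcm(9, 21) = 9·21/gcd(9, 21) = 189/3 = 63, so 63 ∣ r.

Both directions hold; the statement is true.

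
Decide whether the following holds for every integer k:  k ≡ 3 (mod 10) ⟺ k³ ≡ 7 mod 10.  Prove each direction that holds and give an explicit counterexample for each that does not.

[⇒] Suppose k ≡ 3 (mod 10). Write k = 10j + 3. Then (10j + 3)³ = 1000j³ + 900j² + 270j + 27 = 10(100j³ + 90j² + 27j + 2) + 7, so k³ ≡ 7 (mod 10).

[⇐] Conversely, suppose k³ ≡ 7 (mod 10). The only residue r in {0, …, 9} with r³ ≡ 7 (mod 10) is r = 3, so k ≡ 3 (mod 10).

Both directions hold; the statement is true.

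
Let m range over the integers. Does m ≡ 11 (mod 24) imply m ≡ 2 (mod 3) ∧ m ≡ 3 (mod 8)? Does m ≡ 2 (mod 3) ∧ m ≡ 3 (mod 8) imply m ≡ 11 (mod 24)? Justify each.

Equivalent; both directions hold.

(⇐) If m ≡ 2 (mod 3) and m ≡ 3 (mod 8), then by the Chinese remainder theorem m ≡ 11 (mod 24). This is exactly m ≡ 11 (mod 24).

(⇒) Suppose m ≡ 11 (mod 24); write m = 24j + 11. Since 3 ∣ 24, reducing mod 3 gives m ≡ 11 ≡ 2 (mod 3); since 8 ∣ 24, reducing mod 8 gives m ≡ 11 ≡ 3 (mod 8).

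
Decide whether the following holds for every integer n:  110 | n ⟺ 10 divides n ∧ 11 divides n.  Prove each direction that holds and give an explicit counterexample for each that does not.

(→) If 110 ∣ n, write n = 110q. Since 110 = 11·10, n = 10·(11q), so 10 ∣ n; and since 110 = 10·11, n = 11·(10q), so 11 ∣ n.

(←) Suppose 10 ∣ n and 11 ∣ n. Any common multiple of 10 and 11 is a multiple of their lcm; here gcd(10, 11) = 1, so lcm(10, 11) = 10·11 = 110, so 110 ∣ n.

Both implications hold.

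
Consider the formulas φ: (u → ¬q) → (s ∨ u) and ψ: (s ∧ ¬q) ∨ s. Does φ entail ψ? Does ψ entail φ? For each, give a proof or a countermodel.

(⟹) This fails. Under q = F, s = F, u = T, the left side is true but the right side is false.

(⟸) Assume the antecedent. If q is true, the antecedent forces (q = T, s = T, u = F) or (q = T, s = T, u = T), and (u → ¬q) → (s ∨ u) holds there. If q is false, the antecedent forces (q = F, s = T, u = F) or (q = F, s = T, u = T), and (u → ¬q) → (s ∨ u) holds there. Either way (u → ¬q) → (s ∨ u) holds.

Only the reverse direction holds.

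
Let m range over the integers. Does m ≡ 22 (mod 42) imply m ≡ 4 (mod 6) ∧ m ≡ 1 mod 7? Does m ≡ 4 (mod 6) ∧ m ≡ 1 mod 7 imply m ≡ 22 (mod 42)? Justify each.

(→) Suppose m ≡ 22 (mod 42); write m = 42j + 22. Since 6 ∣ 42, reducing mod 6 gives m ≡ 22 ≡ 4 (mod 6); since 7 ∣ 42, reducing mod 7 gives m ≡ 22 ≡ 1 (mod 7).

(←) Conversely, if m ≡ 4 (mod 6) and m ≡ 1 (mod 7), then by the Chinese remainder theorem m ≡ 22 (mod 42). This is exactly m ≡ 22 (mod 42).

Both implications hold.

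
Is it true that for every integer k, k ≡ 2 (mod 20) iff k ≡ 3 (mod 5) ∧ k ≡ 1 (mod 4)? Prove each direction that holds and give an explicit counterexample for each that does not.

[⇒] This fails: k = 2 gives 2 ≡ 2 (mod 20) but 2 ≡ 2 (mod 5), so the conjunction on the right does not hold.

[⇐] This fails: k = 13 satisfies both congruences on the right (13 ≡ 3 mod 5 and 13 ≡ 1 mod 4) yet 13 ≡ 13 (mod 20), not 2.

Neither implication holds.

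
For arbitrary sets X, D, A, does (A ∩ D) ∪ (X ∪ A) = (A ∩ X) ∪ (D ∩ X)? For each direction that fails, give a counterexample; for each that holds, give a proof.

The sets are not equal: only the reverse inclusion holds.

(⊇) Let x ∈ (A ∩ X) ∪ (D ∩ X). Then either x ∈ X ∩ D and x ∉ A; or x ∈ X ∩ A and x ∉ D; or x ∈ X ∩ D ∩ A. In each case x ∈ (A ∩ D) ∪ (X ∪ A), so (A ∩ X) ∪ (D ∩ X) ⊆ (A ∩ D) ∪ (X ∪ A).

(⊆) This inclusion fails. Take X = {1}, D = ∅, A = ∅; then 1 ∈ (A ∩ D) ∪ (X ∪ A) but 1 ∉ (A ∩ X) ∪ (D ∩ X).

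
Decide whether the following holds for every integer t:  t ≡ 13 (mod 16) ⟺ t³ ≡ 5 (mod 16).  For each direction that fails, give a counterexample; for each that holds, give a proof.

[⇒] Suppose t ≡ 13 (mod 16). Write t = 16j + 13. Then (16j + 13)³ = 4096j³ + 9984j² + 8112j + 2197 = 16(256j³ + 624j² + 507j + 137) + 5, so t³ ≡ 5 (mod 16).

[⇐] Conversely, suppose t³ ≡ 5 (mod 16). The only residue r in {0, …, 15} with r³ ≡ 5 (mod 16) is r = 13, so t ≡ 13 (mod 16).

Equivalent; both directions hold.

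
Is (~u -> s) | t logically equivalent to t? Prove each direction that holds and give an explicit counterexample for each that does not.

(⟹) This fails. Under s = T, t = F, u = F, the left side is true but the right side is false.

(⟸) Assume the antecedent. If s is true, (~u -> s) | t reduces to true regardless of the other variables. If s is false, the antecedent forces (s = F, t = T, u = F) or (s = F, t = T, u = T), and (~u -> s) | t holds there. Either way (~u -> s) | t holds.

(⇒) fails; (⇐) holds.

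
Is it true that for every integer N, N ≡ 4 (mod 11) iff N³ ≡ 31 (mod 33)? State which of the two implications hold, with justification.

(⇒) fails; (⇐) holds.

(→) This fails: take N = 15. Then 15 ≡ 4 (mod 11), but 15³ = 3375 ≡ 9 (mod 33), not 31.

(←) Conversely, the residues r modulo 33 with r³ ≡ 31 (mod 33) are exactly {4}, and each is ≡ 4 (mod 11).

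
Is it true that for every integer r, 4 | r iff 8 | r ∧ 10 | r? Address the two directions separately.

(→) This fails: take r = 4. Certainly 4 ∣ 4, but 8 ∤ 4.

(←) Suppose 8 ∣ r and 10 ∣ r. Any common multiple of 8 and 10 is a multiple of their lcm; here lcm(8, 10) = 8·10/gcd(8, 10) = 80/2 = 40, so 40 ∣ r. Since 4 ∣ 40, it follows that 4 ∣ r.

Only the converse holds.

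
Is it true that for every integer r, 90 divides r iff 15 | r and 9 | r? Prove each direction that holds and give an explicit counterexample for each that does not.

Not equivalent: only (⇒) holds.

(←) This fails: take r = 45. Both 15 ∣ 45 and 9 ∣ 45, yet 45 is not a multiple of 90 (since 45 = 0·90 + 45), so 90 ∤ 45.

(→) If 90 ∣ r, write r = 90q. Since 90 = 6·15, r = 15·(6q), so 15 ∣ r; and since 90 = 10·9, r = 9·(10q), so 9 ∣ r.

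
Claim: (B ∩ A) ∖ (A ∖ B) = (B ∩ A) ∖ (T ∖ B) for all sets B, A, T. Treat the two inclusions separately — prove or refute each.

The two sets are equal.

(⟸) Let x ∈ (B ∩ A) ∖ (T ∖ B). Then either x ∈ B ∩ A and x ∉ T; or x ∈ B ∩ A ∩ T. In each case x ∈ (B ∩ A) ∖ (A ∖ B), so (B ∩ A) ∖ (T ∖ B) ⊆ (B ∩ A) ∖ (A ∖ B).

(⟹) Let x ∈ (B ∩ A) ∖ (A ∖ B). Then either x ∈ B ∩ A and x ∉ T; or x ∈ B ∩ A ∩ T. In each case x ∈ (B ∩ A) ∖ (T ∖ B), so (B ∩ A) ∖ (A ∖ B) ⊆ (B ∩ A) ∖ (T ∖ B).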